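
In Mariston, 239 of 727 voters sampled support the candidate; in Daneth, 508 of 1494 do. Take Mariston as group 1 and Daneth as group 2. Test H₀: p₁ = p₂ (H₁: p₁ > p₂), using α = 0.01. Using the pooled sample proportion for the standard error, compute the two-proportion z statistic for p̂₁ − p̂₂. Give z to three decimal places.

p̂₁ = 239/727 ≈ 0.32875, p̂₂ = 508/1494 ≈ 0.34003.
Pooled p̂ = (239+508)/(727+1494) = 747/2221 = 0.33633.
SE = √(0.223214 × 0.00204486) = 0.02136.
z = (0.32875 − 0.34003)/0.02136 = -0.01128/0.02136 = -0.528.
p-value = P(Z > -0.528) ≈ 0.7012, so at α = 0.01 we fail to reject H₀.

z = -0.528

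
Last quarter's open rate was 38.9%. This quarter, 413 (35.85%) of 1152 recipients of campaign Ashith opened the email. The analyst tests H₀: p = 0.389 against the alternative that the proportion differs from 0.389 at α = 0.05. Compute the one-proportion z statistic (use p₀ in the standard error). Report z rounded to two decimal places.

z = -2.12

p̂ = 413/1152 ≈ 0.3585.
Standard error under H₀: √(0.389×0.611/1152) = 0.0144.
z = (0.3585 − 0.389)/0.0144 = -0.0305/0.0144 = -2.12.
Two-sided p-value ≈ 2·Φ(−2.123) = 0.0338, so at α = 0.05 we reject H₀.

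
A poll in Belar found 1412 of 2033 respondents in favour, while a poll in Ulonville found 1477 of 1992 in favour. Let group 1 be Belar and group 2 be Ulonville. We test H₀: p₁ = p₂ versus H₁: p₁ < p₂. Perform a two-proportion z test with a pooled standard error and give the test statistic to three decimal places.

z = -3.307

p̂₁ = 1412/2033 ≈ 0.69454, p̂₂ = 1477/1992 ≈ 0.74147.
Pooled p̂ = (1412+1477)/(2033+1992) = 2889/4025 = 0.71776.
SE = √(p̂(1−p̂)(1/n₁+1/n₂)) = √(0.71776·0.28224·0.000993892) = √(0.000201341) = 0.01419.
z = (0.69454 − 0.74147)/0.01419 = -0.04693/0.01419 = -3.307.
p-value = P(Z < -3.307) ≈ 0.0005.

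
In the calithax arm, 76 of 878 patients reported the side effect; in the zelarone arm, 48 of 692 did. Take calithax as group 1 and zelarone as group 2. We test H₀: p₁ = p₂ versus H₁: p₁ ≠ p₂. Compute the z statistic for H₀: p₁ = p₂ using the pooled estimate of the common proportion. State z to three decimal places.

p̂₁ = 76/878 ≈ 0.086560, p̂₂ = 48/692 ≈ 0.069364.
Pooled p̂ = (76+48)/(878+692) = 124/1570 = 0.078981.
SE = √(p̂(1−p̂)(1/n₁+1/n₂)) = √(0.078981·0.921019·0.00258404) = √(0.000187971) = 0.013710.
z = (0.086560 − 0.069364)/0.013710 = 0.017196/0.013710 = 1.254.
Two-sided p-value ≈ 2·Φ(−1.254) = 0.2097.

z = 1.254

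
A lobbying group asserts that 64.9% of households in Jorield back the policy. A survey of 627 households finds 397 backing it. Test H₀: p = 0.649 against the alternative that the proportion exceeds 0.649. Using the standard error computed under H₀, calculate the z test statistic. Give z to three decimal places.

z = -0.830

p̂ = 397/627 = 0.633174.
Standard error under H₀: √(0.649×0.351/627) = 0.019061.
z = (0.633174 − 0.649)/0.019061 = -0.015826/0.019061 = -0.830.
p-value = P(Z > -0.830) ≈ 0.7968.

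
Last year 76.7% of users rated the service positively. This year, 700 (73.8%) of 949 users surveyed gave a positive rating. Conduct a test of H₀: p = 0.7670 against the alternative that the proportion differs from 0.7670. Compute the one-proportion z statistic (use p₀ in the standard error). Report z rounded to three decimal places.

p̂ = 700/949 ≈ 0.73762.
Under H₀, SE = √(0.767·0.233/949) = √(0.000188315) = 0.01372.
z = (0.73762 − 0.767)/0.01372 = -0.02938/0.01372 = -2.141.
p-value = 2·P(Z > 2.141) ≈ 0.0323.

z = -2.141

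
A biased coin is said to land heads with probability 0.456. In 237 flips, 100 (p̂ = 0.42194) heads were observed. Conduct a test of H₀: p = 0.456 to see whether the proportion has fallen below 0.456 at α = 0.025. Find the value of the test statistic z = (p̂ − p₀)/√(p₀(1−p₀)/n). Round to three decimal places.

p̂ = 100/237 ≈ 0.42194.
Standard error under H₀: √(0.456×0.544/237) = 0.03235.
z = (0.42194 − 0.456)/0.03235 = -0.03406/0.03235 = -1.053.
p-value = P(Z < -1.053) ≈ 0.1462; since p > α = 0.025, fail to reject H₀.

z = -1.053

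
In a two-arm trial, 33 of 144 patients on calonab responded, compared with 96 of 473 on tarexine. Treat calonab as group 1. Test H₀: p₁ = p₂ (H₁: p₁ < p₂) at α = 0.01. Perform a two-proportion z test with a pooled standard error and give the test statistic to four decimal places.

z = 0.6771

p̂₁ = 33/144 = 0.229167, p̂₂ = 96/473 = 0.202960.
Pooled p̂ = (33+96)/(144+473) = 129/617 = 0.209076.
SE = √(0.165363 × 0.00905861) = 0.038704.
z = (0.229167 − 0.202960)/0.038704 = 0.026207/0.038704 = 0.6771.
p-value = P(Z < 0.677) ≈ 0.7508, so at α = 0.01 we fail to reject H₀.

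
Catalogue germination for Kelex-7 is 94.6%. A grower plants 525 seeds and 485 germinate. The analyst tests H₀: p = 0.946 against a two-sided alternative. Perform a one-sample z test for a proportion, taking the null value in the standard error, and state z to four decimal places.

z = -2.2496

p̂ = 485/525 = 0.923810.
Standard error under H₀: √(0.946×0.054/525) = 0.009864.
z = (0.923810 − 0.946)/0.009864 = -0.022190/0.009864 = -2.2496.
Two-sided p-value ≈ 2·Φ(−2.250) = 0.0245.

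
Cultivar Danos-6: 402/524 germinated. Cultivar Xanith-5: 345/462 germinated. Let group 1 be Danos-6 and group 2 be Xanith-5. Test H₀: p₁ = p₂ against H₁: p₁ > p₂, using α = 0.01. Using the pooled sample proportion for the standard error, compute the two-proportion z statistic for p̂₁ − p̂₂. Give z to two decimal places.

p̂₁ = 402/524 = 0.7672, p̂₂ = 345/462 = 0.7468.
Pooled p̂ = (402+345)/(524+462) = 747/986 = 0.7576.
SE = √(0.183639 × 0.0040729) = 0.0273.
z = (0.7672 − 0.7468)/0.0273 = 0.0204/0.0273 = 0.75.
p-value = P(Z > 0.747) ≈ 0.2276; since p > α = 0.01, fail to reject H₀.

z = 0.75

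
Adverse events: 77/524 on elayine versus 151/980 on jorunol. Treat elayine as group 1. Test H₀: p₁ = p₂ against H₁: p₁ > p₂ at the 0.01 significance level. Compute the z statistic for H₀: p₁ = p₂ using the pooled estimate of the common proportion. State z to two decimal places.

p̂₁ = 77/524 ≈ 0.1469, p̂₂ = 151/980 ≈ 0.1541.
Pooled p̂ = (77+151)/(524+980) = 228/1504 = 0.1516.
SE = √(p̂(1−p̂)(1/n₁+1/n₂)) = √(0.1516·0.8484·0.00292881) = √(0.000376687) = 0.0194.
z = (0.1469 − 0.1541)/0.0194 = -0.0072/0.0194 = -0.37.
p-value = P(Z > -0.368) ≈ 0.6434, so at α = 0.01 we fail to reject H₀.

z = -0.37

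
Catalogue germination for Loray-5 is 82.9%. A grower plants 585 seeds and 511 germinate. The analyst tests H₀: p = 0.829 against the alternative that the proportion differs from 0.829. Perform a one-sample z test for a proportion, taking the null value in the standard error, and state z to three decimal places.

p̂ = 511/585 ≈ 0.873504.
SE = √(p₀(1−p₀)/n) = √(0.14176/585) = 0.015567.
z = (0.873504 − 0.829)/0.015567 = 0.044504/0.015567 = 2.859.

z = 2.859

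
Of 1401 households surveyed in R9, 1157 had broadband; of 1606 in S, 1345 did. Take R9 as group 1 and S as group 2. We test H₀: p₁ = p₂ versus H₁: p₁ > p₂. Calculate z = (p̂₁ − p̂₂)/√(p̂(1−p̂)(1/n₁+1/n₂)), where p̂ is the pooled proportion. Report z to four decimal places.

z = -0.8522

p̂₁ = 1157/1401 = 0.8258387, p̂₂ = 1345/1606 = 0.8374844.
Pooled p̂ = (1157+1345)/(1401+1606) = 2502/3007 = 0.8320585.
SE = √(p̂(1−p̂)(1/n₁+1/n₂)) = √(0.8320585·0.1679415·0.00133644) = √(0.00018675) = 0.0136657.
z = (0.8258387 − 0.8374844)/0.0136657 = -0.0116457/0.0136657 = -0.8522.
p-value = P(Z > -0.852) ≈ 0.8029.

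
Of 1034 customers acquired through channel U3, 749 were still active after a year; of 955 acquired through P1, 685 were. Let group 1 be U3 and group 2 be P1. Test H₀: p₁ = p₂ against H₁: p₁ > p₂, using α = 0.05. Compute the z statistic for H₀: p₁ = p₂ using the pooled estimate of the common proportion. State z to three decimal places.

p̂₁ = 749/1034 = 0.72437, p̂₂ = 685/955 = 0.71728.
Pooled p̂ = (749+685)/(1034+955) = 1434/1989 = 0.72097.
SE = √(p̂(1−p̂)(1/n₁+1/n₂)) = √(0.72097·0.27903·0.00201424) = √(0.000405213) = 0.02013.
z = (0.72437 − 0.71728)/0.02013 = 0.00709/0.02013 = 0.352.
p-value = P(Z > 0.352) ≈ 0.3623, so at α = 0.05 we fail to reject H₀.

z = 0.352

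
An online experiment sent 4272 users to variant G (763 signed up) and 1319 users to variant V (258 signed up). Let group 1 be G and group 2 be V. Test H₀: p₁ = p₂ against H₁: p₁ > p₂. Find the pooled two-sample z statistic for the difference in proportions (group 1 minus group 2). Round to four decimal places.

z = -1.3967

p̂₁ = 763/4272 = 0.178605, p̂₂ = 258/1319 = 0.195603.
Pooled p̂ = (763+258)/(4272+1319) = 1021/5591 = 0.182615.
SE = √(0.149267 × 0.000992233) = 0.012170.
z = (0.178605 − 0.195603)/0.012170 = -0.016998/0.012170 = -1.3967.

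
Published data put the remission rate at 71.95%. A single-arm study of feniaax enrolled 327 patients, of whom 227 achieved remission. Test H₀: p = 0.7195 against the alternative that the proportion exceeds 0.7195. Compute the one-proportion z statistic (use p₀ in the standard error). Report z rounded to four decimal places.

z = -1.0188

p̂ = 227/327 ≈ 0.694190.
SE = √(p₀(1−p₀)/n) = √(0.20182/327) = 0.024843.
z = (0.694190 − 0.7195)/0.024843 = -0.025310/0.024843 = -1.0188.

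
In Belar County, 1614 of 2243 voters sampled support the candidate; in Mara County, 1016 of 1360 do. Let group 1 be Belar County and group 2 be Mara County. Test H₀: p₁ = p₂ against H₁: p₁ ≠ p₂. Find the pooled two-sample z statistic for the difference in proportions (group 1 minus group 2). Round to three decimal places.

p̂₁ = 1614/2243 = 0.71957, p̂₂ = 1016/1360 = 0.74706.
Pooled p̂ = (1614+1016)/(2243+1360) = 2630/3603 = 0.72995.
SE = √(0.197124 × 0.00118113) = 0.01526.
z = (0.71957 − 0.74706)/0.01526 = -0.02749/0.01526 = -1.801.
Two-sided p-value ≈ 2·Φ(−1.801) = 0.0716.

z = -1.801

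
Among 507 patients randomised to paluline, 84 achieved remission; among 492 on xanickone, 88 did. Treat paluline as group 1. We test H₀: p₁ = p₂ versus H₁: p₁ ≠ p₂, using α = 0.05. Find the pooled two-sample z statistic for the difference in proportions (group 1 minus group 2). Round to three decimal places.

p̂₁ = 84/507 = 0.16568, p̂₂ = 88/492 = 0.17886.
Pooled p̂ = (84+88)/(507+492) = 172/999 = 0.17217.
SE = √(p̂(1−p̂)(1/n₁+1/n₂)) = √(0.17217·0.82783·0.00400491) = √(0.000570815) = 0.02389.
z = (0.16568 − 0.17886)/0.02389 = -0.01318/0.02389 = -0.552.
Two-sided p-value ≈ 2·Φ(−0.552) = 0.5811, so at α = 0.05 we fail to reject H₀.

z = -0.552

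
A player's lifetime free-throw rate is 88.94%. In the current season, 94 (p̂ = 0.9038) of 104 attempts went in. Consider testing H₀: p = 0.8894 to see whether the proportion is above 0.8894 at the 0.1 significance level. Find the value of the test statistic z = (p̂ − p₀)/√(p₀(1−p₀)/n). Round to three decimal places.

z = 0.470

p̂ = 94/104 ≈ 0.90385.
Under H₀, SE = √(0.8894·0.1106/104) = √(0.000945843) = 0.03075.
z = (0.90385 − 0.8894)/0.03075 = 0.01445/0.03075 = 0.470.
p-value = P(Z > 0.470) ≈ 0.3193, so at α = 0.1 we fail to reject H₀.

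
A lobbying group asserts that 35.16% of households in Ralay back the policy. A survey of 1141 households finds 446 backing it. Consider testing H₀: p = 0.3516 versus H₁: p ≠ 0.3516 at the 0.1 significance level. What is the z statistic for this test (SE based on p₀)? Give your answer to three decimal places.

z = 2.779

p̂ = 446/1141 = 0.39089.
Under H₀, SE = √(0.3516·0.6484/1141) = √(0.000199805) = 0.01414.
z = (0.39089 − 0.3516)/0.01414 = 0.03929/0.01414 = 2.779.
Two-sided p-value ≈ 2·Φ(−2.779) = 0.0054; since p < α = 0.1, reject H₀.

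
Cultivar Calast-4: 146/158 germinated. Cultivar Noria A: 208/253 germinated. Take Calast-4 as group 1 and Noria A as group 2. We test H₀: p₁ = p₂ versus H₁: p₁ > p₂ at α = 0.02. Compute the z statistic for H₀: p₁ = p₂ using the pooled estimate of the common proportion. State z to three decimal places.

p̂₁ = 146/158 = 0.92405, p̂₂ = 208/253 = 0.82213.
Pooled p̂ = (146+208)/(158+253) = 354/411 = 0.86131.
SE = √(p̂(1−p̂)(1/n₁+1/n₂)) = √(0.86131·0.13869·0.0102817) = √(0.00122817) = 0.03505.
z = (0.92405 − 0.82213)/0.03505 = 0.10192/0.03505 = 2.908.
p-value = P(Z > 2.908) ≈ 0.0018, so at α = 0.02 we reject H₀.

z = 2.908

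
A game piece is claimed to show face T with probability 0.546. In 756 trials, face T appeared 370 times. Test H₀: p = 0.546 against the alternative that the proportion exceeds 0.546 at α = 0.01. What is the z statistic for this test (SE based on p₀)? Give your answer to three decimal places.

z = -3.125

p̂ = 370/756 = 0.489418.
SE = √(p₀(1−p₀)/n) = √(0.24788/756) = 0.018108.
z = (0.489418 − 0.546)/0.018108 = -0.056582/0.018108 = -3.125.
p-value = P(Z > -3.125) ≈ 0.9991. With α = 0.01, fail to reject H₀.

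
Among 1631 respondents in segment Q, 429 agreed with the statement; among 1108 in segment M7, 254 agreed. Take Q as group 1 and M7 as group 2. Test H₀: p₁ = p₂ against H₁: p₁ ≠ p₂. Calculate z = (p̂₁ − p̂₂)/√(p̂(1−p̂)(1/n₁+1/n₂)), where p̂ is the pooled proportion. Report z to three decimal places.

z = 2.006

p̂₁ = 429/1631 = 0.263029, p̂₂ = 254/1108 = 0.229242.
Pooled p̂ = (429+254)/(1631+1108) = 683/2739 = 0.249361.
SE = √(0.18718 × 0.00151565) = 0.016843.
z = (0.263029 − 0.229242)/0.016843 = 0.033787/0.016843 = 2.006.
p-value = 2·P(Z > 2.006) ≈ 0.0449.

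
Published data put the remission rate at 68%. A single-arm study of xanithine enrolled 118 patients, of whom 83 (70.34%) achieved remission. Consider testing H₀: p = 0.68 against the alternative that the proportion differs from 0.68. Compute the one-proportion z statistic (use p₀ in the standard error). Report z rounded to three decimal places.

z = 0.545

p̂ = 83/118 ≈ 0.70339.
Under H₀, SE = √(0.68·0.32/118) = √(0.00184407) = 0.04294.
z = (0.70339 − 0.68)/0.04294 = 0.02339/0.04294 = 0.545.
p-value = 2·P(Z > 0.545) ≈ 0.5860.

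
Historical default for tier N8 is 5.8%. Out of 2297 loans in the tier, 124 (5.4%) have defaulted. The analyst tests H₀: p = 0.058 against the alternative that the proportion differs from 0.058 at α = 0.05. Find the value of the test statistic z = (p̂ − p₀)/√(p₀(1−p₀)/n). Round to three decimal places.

z = -0.824

p̂ = 124/2297 ≈ 0.05398.
SE = √(p₀(1−p₀)/n) = √(0.054636/2297) = 0.00488.
z = (0.05398 − 0.058)/0.00488 = -0.00402/0.00488 = -0.824.
Two-sided p-value ≈ 2·Φ(−0.824) = 0.4102, so at α = 0.05 we fail to reject H₀.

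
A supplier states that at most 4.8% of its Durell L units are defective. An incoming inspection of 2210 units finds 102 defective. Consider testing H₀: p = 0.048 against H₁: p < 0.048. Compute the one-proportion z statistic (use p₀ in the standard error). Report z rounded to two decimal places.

p̂ = 102/2210 = 0.04615.
Standard error under H₀: √(0.048×0.952/2210) = 0.00455.
z = (0.04615 − 0.048)/0.00455 = -0.00185/0.00455 = -0.41.
p-value = P(Z < -0.406) ≈ 0.3424.

z = -0.41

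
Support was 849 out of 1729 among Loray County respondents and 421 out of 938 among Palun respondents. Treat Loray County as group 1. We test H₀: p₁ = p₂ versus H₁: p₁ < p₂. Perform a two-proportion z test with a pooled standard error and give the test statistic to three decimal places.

z = 2.084

p̂₁ = 849/1729 ≈ 0.49104, p̂₂ = 421/938 ≈ 0.44883.
Pooled p̂ = (849+421)/(1729+938) = 1270/2667 = 0.47619.
SE = √(p̂(1−p̂)(1/n₁+1/n₂)) = √(0.47619·0.52381·0.00164447) = √(0.000410185) = 0.02025.
z = (0.49104 − 0.44883)/0.02025 = 0.04221/0.02025 = 2.084.
p-value = P(Z < 2.084) ≈ 0.9814.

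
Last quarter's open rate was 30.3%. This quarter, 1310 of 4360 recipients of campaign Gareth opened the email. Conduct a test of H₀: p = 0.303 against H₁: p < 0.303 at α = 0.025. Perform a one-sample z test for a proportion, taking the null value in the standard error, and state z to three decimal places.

p̂ = 1310/4360 ≈ 0.30046.
Under H₀, SE = √(0.303·0.697/4360) = √(4.84383e-05) = 0.00696.
z = (0.30046 − 0.303)/0.00696 = -0.00254/0.00696 = -0.365.
p-value = P(Z < -0.365) ≈ 0.3575; since p > α = 0.025, fail to reject H₀.

z = -0.365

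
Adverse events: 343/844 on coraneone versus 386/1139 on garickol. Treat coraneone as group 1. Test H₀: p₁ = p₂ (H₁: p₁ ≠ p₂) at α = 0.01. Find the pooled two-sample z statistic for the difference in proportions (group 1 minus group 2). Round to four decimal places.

p̂₁ = 343/844 = 0.4063981, p̂₂ = 386/1139 = 0.3388938.
Pooled p̂ = (343+386)/(844+1139) = 729/1983 = 0.3676248.
SE = √(p̂(1−p̂)(1/n₁+1/n₂)) = √(0.3676248·0.6323752·0.0020628) = √(0.000479553) = 0.0218987.
z = (0.4063981 − 0.3388938)/0.0218987 = 0.0675043/0.0218987 = 3.0826.
p-value = 2·P(Z > 3.083) ≈ 0.0021, so at α = 0.01 we reject H₀.

z = 3.0826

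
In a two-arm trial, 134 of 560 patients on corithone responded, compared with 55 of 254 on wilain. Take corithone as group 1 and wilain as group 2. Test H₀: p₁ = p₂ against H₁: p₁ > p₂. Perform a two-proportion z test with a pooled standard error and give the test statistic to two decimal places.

p̂₁ = 134/560 = 0.2393, p̂₂ = 55/254 = 0.2165.
Pooled p̂ = (134+55)/(560+254) = 189/814 = 0.2322.
SE = √(p̂(1−p̂)(1/n₁+1/n₂)) = √(0.2322·0.7678·0.00572272) = √(0.00102022) = 0.0319.
z = (0.2393 − 0.2165)/0.0319 = 0.0228/0.0319 = 0.71.

z = 0.71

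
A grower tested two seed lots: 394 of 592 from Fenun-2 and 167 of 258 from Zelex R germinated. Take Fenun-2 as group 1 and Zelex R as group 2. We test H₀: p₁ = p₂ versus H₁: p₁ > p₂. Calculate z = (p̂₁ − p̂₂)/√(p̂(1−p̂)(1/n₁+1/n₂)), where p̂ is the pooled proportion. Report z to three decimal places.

p̂₁ = 394/592 = 0.665541, p̂₂ = 167/258 = 0.647287.
Pooled p̂ = (394+167)/(592+258) = 561/850 = 0.660000.
SE = √(p̂(1−p̂)(1/n₁+1/n₂)) = √(0.660000·0.340000·0.00556516) = √(0.00124882) = 0.035339.
z = (0.665541 − 0.647287)/0.035339 = 0.018254/0.035339 = 0.517.

z = 0.517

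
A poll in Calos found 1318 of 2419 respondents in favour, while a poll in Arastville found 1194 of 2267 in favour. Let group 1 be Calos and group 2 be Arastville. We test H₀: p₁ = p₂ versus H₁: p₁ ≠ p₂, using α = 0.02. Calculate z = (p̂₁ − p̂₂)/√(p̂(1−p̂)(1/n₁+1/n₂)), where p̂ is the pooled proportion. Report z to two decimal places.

p̂₁ = 1318/2419 ≈ 0.5449, p̂₂ = 1194/2267 ≈ 0.5267.
Pooled p̂ = (1318+1194)/(2419+2267) = 2512/4686 = 0.5361.
SE = √(0.248699 × 0.000854506) = 0.0146.
z = (0.5449 − 0.5267)/0.0146 = 0.0182/0.0146 = 1.25.
p-value = 2·P(Z > 1.246) ≈ 0.2127; since p > α = 0.02, fail to reject H₀.

z = 1.25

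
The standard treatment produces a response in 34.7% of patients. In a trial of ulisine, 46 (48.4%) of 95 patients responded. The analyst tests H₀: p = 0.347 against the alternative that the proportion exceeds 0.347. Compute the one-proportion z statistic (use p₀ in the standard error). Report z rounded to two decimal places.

z = 2.81

p̂ = 46/95 = 0.4842.
Under H₀, SE = √(0.347·0.653/95) = √(0.00238517) = 0.0488.
z = (0.4842 − 0.347)/0.0488 = 0.1372/0.0488 = 2.81.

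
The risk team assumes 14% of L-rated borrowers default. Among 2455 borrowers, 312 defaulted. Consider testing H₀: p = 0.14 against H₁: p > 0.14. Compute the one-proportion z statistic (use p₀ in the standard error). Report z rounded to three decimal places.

z = -1.844

p̂ = 312/2455 ≈ 0.12709.
SE = √(p₀(1−p₀)/n) = √(0.1204/2455) = 0.00700.
z = (0.12709 − 0.14)/0.00700 = -0.01291/0.00700 = -1.844.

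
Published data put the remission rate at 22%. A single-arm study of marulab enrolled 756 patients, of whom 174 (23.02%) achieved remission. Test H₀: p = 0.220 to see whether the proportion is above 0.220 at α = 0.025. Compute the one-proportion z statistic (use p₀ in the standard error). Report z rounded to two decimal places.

p̂ = 174/756 = 0.23016.
Under H₀, SE = √(0.22·0.78/756) = √(0.000226984) = 0.01507.
z = (0.23016 − 0.22)/0.01507 = 0.01016/0.01507 = 0.67.
p-value = P(Z > 0.674) ≈ 0.2501, so at α = 0.025 we fail to reject H₀.

z = 0.67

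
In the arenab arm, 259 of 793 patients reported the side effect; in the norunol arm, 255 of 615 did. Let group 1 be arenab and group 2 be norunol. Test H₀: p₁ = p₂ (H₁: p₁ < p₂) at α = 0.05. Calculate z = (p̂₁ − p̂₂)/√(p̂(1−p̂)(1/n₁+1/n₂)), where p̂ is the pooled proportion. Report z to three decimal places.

p̂₁ = 259/793 = 0.326608, p̂₂ = 255/615 = 0.414634.
Pooled p̂ = (259+255)/(793+615) = 514/1408 = 0.365057.
SE = √(p̂(1−p̂)(1/n₁+1/n₂)) = √(0.365057·0.634943·0.00288705) = √(0.00066919) = 0.025869.
z = (0.326608 − 0.414634)/0.025869 = -0.088026/0.025869 = -3.403.
p-value = P(Z < -3.403) ≈ 0.0003, so at α = 0.05 we reject H₀.

z = -3.403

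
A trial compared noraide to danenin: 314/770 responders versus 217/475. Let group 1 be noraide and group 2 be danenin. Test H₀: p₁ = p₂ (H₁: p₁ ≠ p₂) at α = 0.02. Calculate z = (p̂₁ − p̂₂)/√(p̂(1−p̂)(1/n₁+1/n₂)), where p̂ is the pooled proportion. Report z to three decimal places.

p̂₁ = 314/770 = 0.40779, p̂₂ = 217/475 = 0.45684.
Pooled p̂ = (314+217)/(770+475) = 531/1245 = 0.42651.
SE = √(0.244599 × 0.00340396) = 0.02885.
z = (0.40779 − 0.45684)/0.02885 = -0.04905/0.02885 = -1.700.
Two-sided p-value ≈ 2·Φ(−1.700) = 0.0892. With α = 0.02, fail to reject H₀.

z = -1.700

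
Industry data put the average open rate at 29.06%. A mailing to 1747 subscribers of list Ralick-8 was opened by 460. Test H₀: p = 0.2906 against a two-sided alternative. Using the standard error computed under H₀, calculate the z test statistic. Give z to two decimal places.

p̂ = 460/1747 ≈ 0.26331.
Under H₀, SE = √(0.2906·0.7094/1747) = √(0.000118003) = 0.01086.
z = (0.26331 − 0.2906)/0.01086 = -0.02729/0.01086 = -2.51.
p-value = 2·P(Z > 2.512) ≈ 0.0120.

z = -2.51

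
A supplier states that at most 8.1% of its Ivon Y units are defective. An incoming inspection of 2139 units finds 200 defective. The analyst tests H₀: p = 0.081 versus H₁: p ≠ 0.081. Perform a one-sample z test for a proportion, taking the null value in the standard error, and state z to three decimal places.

z = 2.119

p̂ = 200/2139 = 0.09350.
Under H₀, SE = √(0.081·0.919/2139) = √(3.48008e-05) = 0.00590.
z = (0.09350 − 0.081)/0.00590 = 0.01250/0.00590 = 2.119.
p-value = 2·P(Z > 2.119) ≈ 0.0341.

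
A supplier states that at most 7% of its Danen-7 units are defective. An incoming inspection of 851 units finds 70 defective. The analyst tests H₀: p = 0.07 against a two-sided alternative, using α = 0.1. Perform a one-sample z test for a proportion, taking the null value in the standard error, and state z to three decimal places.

p̂ = 70/851 ≈ 0.08226.
Standard error under H₀: √(0.07×0.93/851) = 0.00875.
z = (0.08226 − 0.07)/0.00875 = 0.01226/0.00875 = 1.401.
p-value = 2·P(Z > 1.401) ≈ 0.1611. With α = 0.1, fail to reject H₀.

z = 1.401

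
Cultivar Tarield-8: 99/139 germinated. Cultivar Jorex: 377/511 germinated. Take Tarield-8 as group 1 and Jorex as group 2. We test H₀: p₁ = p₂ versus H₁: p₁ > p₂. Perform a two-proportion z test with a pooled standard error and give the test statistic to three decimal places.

p̂₁ = 99/139 ≈ 0.71223, p̂₂ = 377/511 ≈ 0.73777.
Pooled p̂ = (99+377)/(139+511) = 476/650 = 0.73231.
SE = √(0.196033 × 0.00915119) = 0.04235.
z = (0.71223 − 0.73777)/0.04235 = -0.02554/0.04235 = -0.603.

z = -0.603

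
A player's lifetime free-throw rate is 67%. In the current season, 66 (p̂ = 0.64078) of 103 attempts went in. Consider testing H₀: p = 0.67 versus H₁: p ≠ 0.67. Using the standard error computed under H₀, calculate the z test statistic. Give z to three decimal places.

p̂ = 66/103 ≈ 0.64078.
SE = √(p₀(1−p₀)/n) = √(0.2211/103) = 0.04633.
z = (0.64078 − 0.67)/0.04633 = -0.02922/0.04633 = -0.631.
Two-sided p-value ≈ 2·Φ(−0.631) = 0.5282.

z = -0.631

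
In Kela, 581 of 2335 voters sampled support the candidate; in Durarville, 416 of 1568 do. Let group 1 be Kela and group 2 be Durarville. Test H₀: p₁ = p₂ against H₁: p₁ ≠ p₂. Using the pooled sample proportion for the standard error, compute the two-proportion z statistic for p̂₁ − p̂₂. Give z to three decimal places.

z = -1.158

p̂₁ = 581/2335 ≈ 0.24882, p̂₂ = 416/1568 ≈ 0.26531.
Pooled p̂ = (581+416)/(2335+1568) = 997/3903 = 0.25544.
SE = √(p̂(1−p̂)(1/n₁+1/n₂)) = √(0.25544·0.74456·0.00106602) = √(0.000202749) = 0.01424.
z = (0.24882 − 0.26531)/0.01424 = -0.01649/0.01424 = -1.158.
p-value = 2·P(Z > 1.158) ≈ 0.2470.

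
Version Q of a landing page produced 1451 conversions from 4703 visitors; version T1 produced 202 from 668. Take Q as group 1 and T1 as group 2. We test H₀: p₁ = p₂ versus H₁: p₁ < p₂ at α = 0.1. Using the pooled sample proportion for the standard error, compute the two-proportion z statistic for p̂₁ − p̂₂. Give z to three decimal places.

p̂₁ = 1451/4703 ≈ 0.30853, p̂₂ = 202/668 ≈ 0.30240.
Pooled p̂ = (1451+202)/(4703+668) = 1653/5371 = 0.30776.
SE = √(p̂(1−p̂)(1/n₁+1/n₂)) = √(0.30776·0.69224·0.00170964) = √(0.00036423) = 0.01908.
z = (0.30853 − 0.30240)/0.01908 = 0.00613/0.01908 = 0.321.
p-value = P(Z < 0.321) ≈ 0.6260, so at α = 0.1 we fail to reject H₀.

z = 0.321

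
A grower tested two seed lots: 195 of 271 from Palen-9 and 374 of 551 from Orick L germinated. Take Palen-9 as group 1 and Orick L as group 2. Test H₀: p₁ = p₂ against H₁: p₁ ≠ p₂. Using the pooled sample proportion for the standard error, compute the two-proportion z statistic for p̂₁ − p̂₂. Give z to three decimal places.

p̂₁ = 195/271 ≈ 0.71956, p̂₂ = 374/551 ≈ 0.67877.
Pooled p̂ = (195+374)/(271+551) = 569/822 = 0.69221.
SE = √(p̂(1−p̂)(1/n₁+1/n₂)) = √(0.69221·0.30779·0.00550492) = √(0.00117284) = 0.03425.
z = (0.71956 − 0.67877)/0.03425 = 0.04079/0.03425 = 1.191.

z = 1.191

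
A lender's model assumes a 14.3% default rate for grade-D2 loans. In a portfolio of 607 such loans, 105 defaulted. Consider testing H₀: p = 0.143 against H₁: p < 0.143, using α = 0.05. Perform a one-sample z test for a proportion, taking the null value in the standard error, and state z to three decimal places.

p̂ = 105/607 = 0.17298.
SE = √(p₀(1−p₀)/n) = √(0.12255/607) = 0.01421.
z = (0.17298 − 0.143)/0.01421 = 0.02998/0.01421 = 2.110.
p-value = P(Z < 2.110) ≈ 0.9826; since p > α = 0.05, fail to reject H₀.

z = 2.110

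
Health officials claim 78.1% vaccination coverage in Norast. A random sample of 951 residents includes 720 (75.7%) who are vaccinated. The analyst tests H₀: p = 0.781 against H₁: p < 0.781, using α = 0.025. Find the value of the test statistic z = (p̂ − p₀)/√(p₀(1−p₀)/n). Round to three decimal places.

p̂ = 720/951 ≈ 0.75710.
Standard error under H₀: √(0.781×0.219/951) = 0.01341.
z = (0.75710 − 0.781)/0.01341 = -0.02390/0.01341 = -1.782.
p-value = P(Z < -1.782) ≈ 0.0374; since p > α = 0.025, fail to reject H₀.

z = -1.782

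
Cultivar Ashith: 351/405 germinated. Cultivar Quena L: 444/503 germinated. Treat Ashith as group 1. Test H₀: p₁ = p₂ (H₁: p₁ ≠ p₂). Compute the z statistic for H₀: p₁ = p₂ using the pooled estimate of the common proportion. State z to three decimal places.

z = -0.728

p̂₁ = 351/405 ≈ 0.866667, p̂₂ = 444/503 ≈ 0.882704.
Pooled p̂ = (351+444)/(405+503) = 795/908 = 0.875551.
SE = √(0.108962 × 0.00445721) = 0.022038.
z = (0.866667 − 0.882704)/0.022038 = -0.016037/0.022038 = -0.728.
Two-sided p-value ≈ 2·Φ(−0.728) = 0.4668.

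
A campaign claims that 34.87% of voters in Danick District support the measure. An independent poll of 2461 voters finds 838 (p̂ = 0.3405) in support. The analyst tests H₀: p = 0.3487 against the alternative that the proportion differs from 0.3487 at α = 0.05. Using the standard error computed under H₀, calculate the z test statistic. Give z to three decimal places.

p̂ = 838/2461 ≈ 0.34051.
SE = √(p₀(1−p₀)/n) = √(0.22711/2461) = 0.00961.
z = (0.34051 − 0.3487)/0.00961 = -0.00819/0.00961 = -0.852.
Two-sided p-value ≈ 2·Φ(−0.852) = 0.3940; since p > α = 0.05, fail to reject H₀.

z = -0.852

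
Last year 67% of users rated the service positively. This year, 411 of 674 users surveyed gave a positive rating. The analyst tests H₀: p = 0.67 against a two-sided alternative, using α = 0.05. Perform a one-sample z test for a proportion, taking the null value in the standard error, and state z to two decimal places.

z = -3.32

p̂ = 411/674 ≈ 0.60979.
SE = √(p₀(1−p₀)/n) = √(0.2211/674) = 0.01811.
z = (0.60979 − 0.67)/0.01811 = -0.06021/0.01811 = -3.32.
Two-sided p-value ≈ 2·Φ(−3.324) = 0.0009; since p < α = 0.05, reject H₀.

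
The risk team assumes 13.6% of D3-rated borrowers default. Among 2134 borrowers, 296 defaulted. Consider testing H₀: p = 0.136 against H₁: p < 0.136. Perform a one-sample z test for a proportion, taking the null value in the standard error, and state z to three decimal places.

p̂ = 296/2134 = 0.13871.
SE = √(p₀(1−p₀)/n) = √(0.1175/2134) = 0.00742.
z = (0.13871 − 0.136)/0.00742 = 0.00271/0.00742 = 0.365.
p-value = P(Z < 0.365) ≈ 0.6424.

z = 0.365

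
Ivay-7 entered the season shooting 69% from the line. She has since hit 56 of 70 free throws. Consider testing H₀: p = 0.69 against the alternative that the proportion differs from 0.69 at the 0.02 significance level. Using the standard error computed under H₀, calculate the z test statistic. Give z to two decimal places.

p̂ = 56/70 = 0.8000.
Standard error under H₀: √(0.69×0.31/70) = 0.0553.
z = (0.8000 − 0.69)/0.0553 = 0.1100/0.0553 = 1.99.
p-value = 2·P(Z > 1.990) ≈ 0.0466. With α = 0.02, fail to reject H₀.

z = 1.99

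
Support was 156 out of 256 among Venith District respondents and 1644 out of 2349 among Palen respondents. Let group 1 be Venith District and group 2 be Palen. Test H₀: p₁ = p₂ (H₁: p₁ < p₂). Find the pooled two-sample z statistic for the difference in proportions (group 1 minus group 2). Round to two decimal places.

p̂₁ = 156/256 ≈ 0.6094, p̂₂ = 1644/2349 ≈ 0.6999.
Pooled p̂ = (156+1644)/(256+2349) = 1800/2605 = 0.6910.
SE = √(0.213527 × 0.00433196) = 0.0304.
z = (0.6094 − 0.6999)/0.0304 = -0.0905/0.0304 = -2.98.

z = -2.98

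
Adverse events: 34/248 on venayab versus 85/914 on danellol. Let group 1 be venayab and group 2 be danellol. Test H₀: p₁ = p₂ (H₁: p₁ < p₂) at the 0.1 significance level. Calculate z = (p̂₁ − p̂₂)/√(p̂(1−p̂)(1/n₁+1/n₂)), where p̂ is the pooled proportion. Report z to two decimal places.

z = 2.03

p̂₁ = 34/248 = 0.1371, p̂₂ = 85/914 = 0.0930.
Pooled p̂ = (34+85)/(248+914) = 119/1162 = 0.1024.
SE = √(p̂(1−p̂)(1/n₁+1/n₂)) = √(0.1024·0.8976·0.00512635) = √(0.000471224) = 0.0217.
z = (0.1371 − 0.0930)/0.0217 = 0.0441/0.0217 = 2.03.
p-value = P(Z < 2.031) ≈ 0.9789; since p > α = 0.1, fail to reject H₀.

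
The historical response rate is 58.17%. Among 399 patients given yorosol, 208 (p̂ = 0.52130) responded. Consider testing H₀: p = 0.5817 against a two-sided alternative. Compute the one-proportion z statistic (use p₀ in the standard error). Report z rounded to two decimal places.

z = -2.45

p̂ = 208/399 ≈ 0.5213.
SE = √(p₀(1−p₀)/n) = √(0.24333/399) = 0.0247.
z = (0.5213 − 0.5817)/0.0247 = -0.0604/0.0247 = -2.45.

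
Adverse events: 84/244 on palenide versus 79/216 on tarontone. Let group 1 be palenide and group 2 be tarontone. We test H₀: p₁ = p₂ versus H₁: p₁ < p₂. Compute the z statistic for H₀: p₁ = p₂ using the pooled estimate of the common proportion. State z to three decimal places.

z = -0.481

p̂₁ = 84/244 = 0.34426, p̂₂ = 79/216 = 0.36574.
Pooled p̂ = (84+79)/(244+216) = 163/460 = 0.35435.
SE = √(0.228785 × 0.00872799) = 0.04469.
z = (0.34426 − 0.36574)/0.04469 = -0.02148/0.04469 = -0.481.
p-value = P(Z < -0.481) ≈ 0.3154.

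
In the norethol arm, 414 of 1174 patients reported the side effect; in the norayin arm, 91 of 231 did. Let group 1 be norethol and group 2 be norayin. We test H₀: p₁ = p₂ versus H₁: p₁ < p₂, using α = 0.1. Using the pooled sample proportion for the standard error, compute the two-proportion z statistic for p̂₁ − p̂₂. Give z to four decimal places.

z = -1.1958

p̂₁ = 414/1174 = 0.352641, p̂₂ = 91/231 = 0.393939.
Pooled p̂ = (414+91)/(1174+231) = 505/1405 = 0.359431.
SE = √(p̂(1−p̂)(1/n₁+1/n₂)) = √(0.359431·0.640569·0.00518079) = √(0.00119283) = 0.034537.
z = (0.352641 − 0.393939)/0.034537 = -0.041298/0.034537 = -1.1958.
p-value = P(Z < -1.196) ≈ 0.1159. With α = 0.1, fail to reject H₀.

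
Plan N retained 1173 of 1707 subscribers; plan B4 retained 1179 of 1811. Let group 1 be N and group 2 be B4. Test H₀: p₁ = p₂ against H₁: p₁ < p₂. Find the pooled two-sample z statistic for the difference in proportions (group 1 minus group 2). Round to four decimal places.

p̂₁ = 1173/1707 = 0.6871705, p̂₂ = 1179/1811 = 0.6510215.
Pooled p̂ = (1173+1179)/(1707+1811) = 2352/3518 = 0.6685617.
SE = √(0.221587 × 0.001138) = 0.0158798.
z = (0.6871705 − 0.6510215)/0.0158798 = 0.0361490/0.0158798 = 2.2764.

z = 2.2764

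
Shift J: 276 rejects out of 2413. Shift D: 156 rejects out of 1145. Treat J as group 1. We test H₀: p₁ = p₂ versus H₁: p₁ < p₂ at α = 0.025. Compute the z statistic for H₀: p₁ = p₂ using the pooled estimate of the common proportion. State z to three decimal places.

p̂₁ = 276/2413 ≈ 0.11438, p̂₂ = 156/1145 ≈ 0.13624.
Pooled p̂ = (276+156)/(2413+1145) = 432/3558 = 0.12142.
SE = √(0.106675 × 0.00128778) = 0.01172.
z = (0.11438 − 0.13624)/0.01172 = -0.02186/0.01172 = -1.865.
p-value = P(Z < -1.865) ≈ 0.0311. With α = 0.025, fail to reject H₀.

z = -1.865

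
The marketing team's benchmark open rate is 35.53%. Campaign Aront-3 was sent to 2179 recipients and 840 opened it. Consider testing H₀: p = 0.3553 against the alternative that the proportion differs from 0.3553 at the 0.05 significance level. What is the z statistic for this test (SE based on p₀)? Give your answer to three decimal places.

p̂ = 840/2179 = 0.385498.
Standard error under H₀: √(0.3553×0.6447/2179) = 0.010253.
z = (0.385498 − 0.3553)/0.010253 = 0.030198/0.010253 = 2.945.
Two-sided p-value ≈ 2·Φ(−2.945) = 0.0032, so at α = 0.05 we reject H₀.

z = 2.945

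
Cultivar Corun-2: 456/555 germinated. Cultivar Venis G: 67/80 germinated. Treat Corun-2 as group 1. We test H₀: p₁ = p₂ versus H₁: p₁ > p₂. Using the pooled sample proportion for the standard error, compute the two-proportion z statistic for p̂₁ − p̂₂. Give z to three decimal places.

z = -0.348

p̂₁ = 456/555 = 0.82162, p̂₂ = 67/80 = 0.83750.
Pooled p̂ = (456+67)/(555+80) = 523/635 = 0.82362.
SE = √(p̂(1−p̂)(1/n₁+1/n₂)) = √(0.82362·0.17638·0.0143018) = √(0.00207761) = 0.04558.
z = (0.82162 − 0.83750)/0.04558 = -0.01588/0.04558 = -0.348.
p-value = P(Z > -0.348) ≈ 0.6362.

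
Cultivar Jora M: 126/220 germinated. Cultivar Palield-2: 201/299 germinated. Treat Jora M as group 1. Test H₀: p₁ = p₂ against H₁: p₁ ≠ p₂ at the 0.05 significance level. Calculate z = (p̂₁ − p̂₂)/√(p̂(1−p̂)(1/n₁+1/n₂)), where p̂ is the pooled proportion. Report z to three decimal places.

z = -2.321

p̂₁ = 126/220 ≈ 0.57273, p̂₂ = 201/299 ≈ 0.67224.
Pooled p̂ = (126+201)/(220+299) = 327/519 = 0.63006.
SE = √(0.233085 × 0.00788994) = 0.04288.
z = (0.57273 − 0.67224)/0.04288 = -0.09951/0.04288 = -2.321.
p-value = 2·P(Z > 2.321) ≈ 0.0203; since p < α = 0.05, reject H₀.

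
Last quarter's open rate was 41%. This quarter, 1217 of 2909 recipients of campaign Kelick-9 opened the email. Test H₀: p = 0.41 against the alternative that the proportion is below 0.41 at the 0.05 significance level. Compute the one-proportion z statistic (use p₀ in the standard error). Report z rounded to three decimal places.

p̂ = 1217/2909 ≈ 0.418357.
SE = √(p₀(1−p₀)/n) = √(0.2419/2909) = 0.009119.
z = (0.418357 − 0.41)/0.009119 = 0.008357/0.009119 = 0.916.
p-value = P(Z < 0.916) ≈ 0.8203. With α = 0.05, fail to reject H₀.

z = 0.916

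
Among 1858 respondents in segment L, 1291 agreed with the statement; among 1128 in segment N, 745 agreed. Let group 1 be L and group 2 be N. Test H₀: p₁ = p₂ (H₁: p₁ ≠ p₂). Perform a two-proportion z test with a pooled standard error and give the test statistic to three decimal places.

p̂₁ = 1291/1858 = 0.69483, p̂₂ = 745/1128 = 0.66046.
Pooled p̂ = (1291+745)/(1858+1128) = 2036/2986 = 0.68185.
SE = √(p̂(1−p̂)(1/n₁+1/n₂)) = √(0.68185·0.31815·0.00142474) = √(0.00030907) = 0.01758.
z = (0.69483 − 0.66046)/0.01758 = 0.03437/0.01758 = 1.955.
Two-sided p-value ≈ 2·Φ(−1.955) = 0.0506.

z = 1.955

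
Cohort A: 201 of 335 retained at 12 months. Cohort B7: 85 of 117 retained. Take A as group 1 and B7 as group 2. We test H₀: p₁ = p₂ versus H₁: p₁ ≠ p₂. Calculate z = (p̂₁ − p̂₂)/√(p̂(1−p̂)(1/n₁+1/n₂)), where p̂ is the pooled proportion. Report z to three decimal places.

z = -2.444

p̂₁ = 201/335 = 0.60000, p̂₂ = 85/117 = 0.72650.
Pooled p̂ = (201+85)/(335+117) = 286/452 = 0.63274.
SE = √(0.232379 × 0.0115321) = 0.05177.
z = (0.60000 − 0.72650)/0.05177 = -0.12650/0.05177 = -2.444.
p-value = 2·P(Z > 2.444) ≈ 0.0145.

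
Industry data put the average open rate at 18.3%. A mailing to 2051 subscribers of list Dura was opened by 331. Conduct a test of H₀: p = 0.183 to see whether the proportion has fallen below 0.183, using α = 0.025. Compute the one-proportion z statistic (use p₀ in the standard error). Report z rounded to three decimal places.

z = -2.532

p̂ = 331/2051 ≈ 0.16138.
Standard error under H₀: √(0.183×0.817/2051) = 0.00854.
z = (0.16138 − 0.183)/0.00854 = -0.02162/0.00854 = -2.532.
p-value = P(Z < -2.532) ≈ 0.0057. With α = 0.025, reject H₀.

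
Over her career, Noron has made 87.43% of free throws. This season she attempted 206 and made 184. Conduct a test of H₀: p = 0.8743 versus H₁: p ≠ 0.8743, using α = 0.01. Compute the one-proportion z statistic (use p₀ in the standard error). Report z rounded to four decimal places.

z = 0.8184

p̂ = 184/206 = 0.8932039.
SE = √(p₀(1−p₀)/n) = √(0.1099/206) = 0.0230975.
z = (0.8932039 − 0.8743)/0.0230975 = 0.0189039/0.0230975 = 0.8184.
p-value = 2·P(Z > 0.818) ≈ 0.4131, so at α = 0.01 we fail to reject H₀.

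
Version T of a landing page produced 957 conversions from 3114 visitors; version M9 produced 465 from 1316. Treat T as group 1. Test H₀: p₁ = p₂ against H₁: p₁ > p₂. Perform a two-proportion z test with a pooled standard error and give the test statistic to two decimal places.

p̂₁ = 957/3114 ≈ 0.30732, p̂₂ = 465/1316 ≈ 0.35334.
Pooled p̂ = (957+465)/(3114+1316) = 1422/4430 = 0.32099.
SE = √(p̂(1−p̂)(1/n₁+1/n₂)) = √(0.32099·0.67901·0.00108101) = √(0.000235613) = 0.01535.
z = (0.30732 − 0.35334)/0.01535 = -0.04602/0.01535 = -3.00.
p-value = P(Z > -2.998) ≈ 0.9986.

z = -3.00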